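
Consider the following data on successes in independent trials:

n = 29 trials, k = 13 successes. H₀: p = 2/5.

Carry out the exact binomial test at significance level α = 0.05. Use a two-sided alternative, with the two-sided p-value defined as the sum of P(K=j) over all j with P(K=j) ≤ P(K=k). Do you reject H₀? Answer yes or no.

Exact binomial: n=29, k=13, p₀=2/5=0.4000
P(X=j) = C(n,j)·p₀^j·(1−p₀)^(n−j); p = Σ P(X=j) over j with P(X=j) ≤ P(X=13)
p-value (two-sided) = 0.70525
At α=0.05: p ≥ α → fail to reject H₀

reject H₀: no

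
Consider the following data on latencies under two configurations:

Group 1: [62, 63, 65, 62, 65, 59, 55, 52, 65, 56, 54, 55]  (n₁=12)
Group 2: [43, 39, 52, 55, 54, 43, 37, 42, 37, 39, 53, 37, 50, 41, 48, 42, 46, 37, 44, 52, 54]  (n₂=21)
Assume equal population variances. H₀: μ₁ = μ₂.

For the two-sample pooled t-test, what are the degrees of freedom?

df = n₁ + n₂ − 2 = 12 + 21 − 2 = 31

degrees of freedom = 31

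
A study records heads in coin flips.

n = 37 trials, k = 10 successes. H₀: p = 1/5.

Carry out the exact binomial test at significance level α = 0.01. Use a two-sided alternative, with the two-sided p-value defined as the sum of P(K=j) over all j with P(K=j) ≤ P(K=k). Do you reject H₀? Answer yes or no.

reject H₀: no

Exact binomial: n=37, k=10, p₀=1/5=0.2000
P(X=j) = C(n,j)·p₀^j·(1−p₀)^(n−j); p = Σ P(X=j) over j with P(X=j) ≤ P(X=10)
p-value (two-sided) = 0.30285
At α=0.01: p ≥ α → fail to reject H₀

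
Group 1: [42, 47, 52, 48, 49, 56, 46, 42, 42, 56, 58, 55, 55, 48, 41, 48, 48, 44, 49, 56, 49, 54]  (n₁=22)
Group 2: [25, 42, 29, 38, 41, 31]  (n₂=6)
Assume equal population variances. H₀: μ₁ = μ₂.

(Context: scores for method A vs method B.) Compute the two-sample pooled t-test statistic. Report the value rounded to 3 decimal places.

x̄₁=49.318, s₁=5.277, n₁=22
x̄₂=34.333, s₂=6.976, n₂=6
s_p² = [21·5.277² + 5·6.976²]/26 = 31.8502
SE = √(s_p²·(1/22+1/6)) = 2.5993
t = (49.318−34.333)/2.5993 = 5.7651
df = 26

test statistic = 5.765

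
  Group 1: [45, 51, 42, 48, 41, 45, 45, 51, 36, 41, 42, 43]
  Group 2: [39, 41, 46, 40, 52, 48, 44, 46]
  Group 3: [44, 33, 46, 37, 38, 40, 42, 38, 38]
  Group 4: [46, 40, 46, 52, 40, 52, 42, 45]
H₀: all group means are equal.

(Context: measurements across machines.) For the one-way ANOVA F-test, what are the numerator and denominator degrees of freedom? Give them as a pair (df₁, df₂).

k = 4 groups, N = 37 total
df = (k−1, N−k) = (4−1, 37−4) = (3, 33)

degrees of freedom = [3, 33]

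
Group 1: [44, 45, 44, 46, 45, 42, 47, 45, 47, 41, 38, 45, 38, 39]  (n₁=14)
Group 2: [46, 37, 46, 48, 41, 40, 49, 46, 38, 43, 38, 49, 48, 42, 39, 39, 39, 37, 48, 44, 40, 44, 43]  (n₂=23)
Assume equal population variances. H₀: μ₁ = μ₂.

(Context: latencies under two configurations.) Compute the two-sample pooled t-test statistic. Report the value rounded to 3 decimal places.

x̄₁=43.286, s₁=3.148, n₁=14
x̄₂=42.783, s₂=4.089, n₂=23
s_p² = [13·3.148² + 22·4.089²]/35 = 14.1934
SE = √(s_p²·(1/14+1/23)) = 1.2771
t = (43.286−42.783)/1.2771 = 0.3940
df = 35

test statistic = 0.394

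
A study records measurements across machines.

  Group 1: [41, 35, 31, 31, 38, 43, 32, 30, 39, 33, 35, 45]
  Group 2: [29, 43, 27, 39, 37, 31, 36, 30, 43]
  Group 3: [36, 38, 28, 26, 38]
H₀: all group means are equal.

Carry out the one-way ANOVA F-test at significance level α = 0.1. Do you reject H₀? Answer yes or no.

Group means [36.08, 35.00, 33.20], grand mean 35.154
SSB = Σnᵢ(x̄ᵢ−x̄)² = 29.668; SSW = ΣΣ(x−x̄ᵢ)² = 703.717
MSB = 29.668/2 = 14.8340; MSW = 703.717/23 = 30.5964
F = MSB/MSW = 0.4848
df = (2, 23)
p-value (upper-tail) = 0.62196
At α=0.1: p ≥ α → fail to reject H₀

reject H₀: no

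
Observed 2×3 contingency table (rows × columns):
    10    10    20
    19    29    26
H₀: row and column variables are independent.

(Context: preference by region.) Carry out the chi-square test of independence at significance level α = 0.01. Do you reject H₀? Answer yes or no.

Row totals [40, 74], col totals [29, 39, 46], n=114
χ² = (10−10.18)²/10.18 + (10−13.68)²/13.68 + (20−16.14)²/16.14 + (19−18.82)²/18.82 + (29−25.32)²/25.32 + (26−29.86)²/29.86 = 2.9546
df = 2
p-value (upper-tail) = 0.22826
At α=0.01: p ≥ α → fail to reject H₀

reject H₀: no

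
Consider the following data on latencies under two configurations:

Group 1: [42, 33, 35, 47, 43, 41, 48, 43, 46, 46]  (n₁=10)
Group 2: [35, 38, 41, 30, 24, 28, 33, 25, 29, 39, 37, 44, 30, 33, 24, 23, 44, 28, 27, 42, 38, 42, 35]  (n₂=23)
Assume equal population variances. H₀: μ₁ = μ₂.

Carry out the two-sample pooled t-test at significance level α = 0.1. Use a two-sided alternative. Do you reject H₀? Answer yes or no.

reject H₀: yes

x̄₁=42.400, s₁=4.993, n₁=10
x̄₂=33.435, s₂=6.808, n₂=23
s_p² = [9·4.993² + 22·6.808²]/31 = 40.1307
SE = √(s_p²·(1/10+1/23)) = 2.3996
t = (42.400−33.435)/2.3996 = 3.7362
df = 31
p-value (two-sided) = 0.00076
At α=0.1: p < α → reject H₀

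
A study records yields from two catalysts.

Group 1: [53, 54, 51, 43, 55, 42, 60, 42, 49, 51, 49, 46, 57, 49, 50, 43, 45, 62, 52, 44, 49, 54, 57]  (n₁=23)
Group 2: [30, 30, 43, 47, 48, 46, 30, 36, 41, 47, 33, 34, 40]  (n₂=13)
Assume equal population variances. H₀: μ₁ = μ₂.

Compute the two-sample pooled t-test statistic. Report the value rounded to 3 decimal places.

x̄₁=50.304, s₁=5.716, n₁=23
x̄₂=38.846, s₂=7.022, n₂=13
s_p² = [22·5.716² + 12·7.022²]/34 = 38.5459
SE = √(s_p²·(1/23+1/13)) = 2.1543
t = (50.304−38.846)/2.1543 = 5.3188
df = 34

test statistic = 5.319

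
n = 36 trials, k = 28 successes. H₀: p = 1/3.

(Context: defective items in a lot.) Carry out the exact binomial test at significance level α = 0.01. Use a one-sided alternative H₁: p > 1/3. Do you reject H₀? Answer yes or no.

reject H₀: yes

Exact binomial: n=36, k=28, p₀=1/3=0.3333
P(X≥28) from Σ C(n,i)·p₀^i·(1−p₀)^(n−i)
p-value (one-sided, H₁ greater) = 0.00000
At α=0.01: p < α → reject H₀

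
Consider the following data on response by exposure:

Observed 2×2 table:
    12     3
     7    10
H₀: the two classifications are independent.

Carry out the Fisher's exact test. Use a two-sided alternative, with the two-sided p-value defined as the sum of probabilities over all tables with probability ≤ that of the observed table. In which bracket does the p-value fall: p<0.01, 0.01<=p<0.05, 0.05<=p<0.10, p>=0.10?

p-value bracket: 0.01<=p<0.05

Margins: r₁=15, r₂=17, c₁=19, c₂=13, n=32
p_obs = C(15,12)·C(17,7)/C(32,19); sum pmf over tables with pmf ≤ p_obs
p-value (two-sided) = 0.03592
→ bracket: 0.01<=p<0.05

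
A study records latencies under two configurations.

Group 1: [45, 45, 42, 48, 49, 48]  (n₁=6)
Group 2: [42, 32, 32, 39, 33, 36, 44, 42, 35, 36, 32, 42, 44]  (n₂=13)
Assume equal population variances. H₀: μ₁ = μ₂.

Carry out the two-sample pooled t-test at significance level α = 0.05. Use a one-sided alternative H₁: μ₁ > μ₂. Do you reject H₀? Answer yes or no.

reject H₀: yes

x̄₁=46.167, s₁=2.639, n₁=6
x̄₂=37.615, s₂=4.735, n₂=13
s_p² = [5·2.639² + 12·4.735²]/17 = 17.8771
SE = √(s_p²·(1/6+1/13)) = 2.0868
t = (46.167−37.615)/2.0868 = 4.0978
df = 17
p-value (one-sided, H₁ greater) = 0.00038
At α=0.05: p < α → reject H₀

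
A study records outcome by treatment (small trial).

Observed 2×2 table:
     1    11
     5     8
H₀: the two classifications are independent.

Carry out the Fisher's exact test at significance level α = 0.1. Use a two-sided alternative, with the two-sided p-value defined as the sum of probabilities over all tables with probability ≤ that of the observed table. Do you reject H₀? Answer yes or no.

Margins: r₁=12, r₂=13, c₁=6, c₂=19, n=25
p_obs = C(12,1)·C(13,5)/C(25,6); sum pmf over tables with pmf ≤ p_obs
p-value (two-sided) = 0.16025
At α=0.1: p ≥ α → fail to reject H₀

reject H₀: no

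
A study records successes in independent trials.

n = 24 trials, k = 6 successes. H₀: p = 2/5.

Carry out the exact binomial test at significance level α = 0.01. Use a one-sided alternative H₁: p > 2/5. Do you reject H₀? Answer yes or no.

Exact binomial: n=24, k=6, p₀=2/5=0.4000
P(X≥6) from Σ C(n,i)·p₀^i·(1−p₀)^(n−i)
p-value (one-sided, H₁ greater) = 0.96003
At α=0.01: p ≥ α → fail to reject H₀

reject H₀: no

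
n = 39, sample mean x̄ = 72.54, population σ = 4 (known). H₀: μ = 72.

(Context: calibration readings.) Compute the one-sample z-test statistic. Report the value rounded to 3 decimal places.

test statistic = 0.843

SE = σ/√n = 4/√39 = 0.6405
z = (x̄−μ₀)/SE = (72.54−72)/0.6405 = 0.8431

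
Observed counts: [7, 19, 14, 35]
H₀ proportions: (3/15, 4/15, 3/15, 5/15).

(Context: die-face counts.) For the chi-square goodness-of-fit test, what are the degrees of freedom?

degrees of freedom = 3

df = k − 1 = 4 − 1 = 3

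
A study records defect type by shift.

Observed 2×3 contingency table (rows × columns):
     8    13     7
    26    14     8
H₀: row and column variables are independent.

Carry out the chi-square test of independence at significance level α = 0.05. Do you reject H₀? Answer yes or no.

reject H₀: no

Row totals [28, 48], col totals [34, 27, 15], n=76
χ² = (8−12.53)²/12.53 + (13−9.95)²/9.95 + (7−5.53)²/5.53 + (26−21.47)²/21.47 + (14−17.05)²/17.05 + (8−9.47)²/9.47 = 4.6951
df = 2
p-value (upper-tail) = 0.09560
At α=0.05: p ≥ α → fail to reject H₀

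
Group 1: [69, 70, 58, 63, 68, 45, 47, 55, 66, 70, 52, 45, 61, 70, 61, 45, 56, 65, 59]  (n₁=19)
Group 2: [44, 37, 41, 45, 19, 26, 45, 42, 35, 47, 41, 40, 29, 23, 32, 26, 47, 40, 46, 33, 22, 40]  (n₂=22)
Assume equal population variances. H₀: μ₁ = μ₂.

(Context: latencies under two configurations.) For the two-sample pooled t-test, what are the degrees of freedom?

df = n₁ + n₂ − 2 = 19 + 22 − 2 = 39

degrees of freedom = 39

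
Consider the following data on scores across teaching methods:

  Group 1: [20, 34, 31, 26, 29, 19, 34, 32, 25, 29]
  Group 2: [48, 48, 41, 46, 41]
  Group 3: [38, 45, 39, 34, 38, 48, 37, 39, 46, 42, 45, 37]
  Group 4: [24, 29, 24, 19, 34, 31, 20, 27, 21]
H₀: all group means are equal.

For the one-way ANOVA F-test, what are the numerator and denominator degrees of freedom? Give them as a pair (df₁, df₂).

degrees of freedom = [3, 32]

k = 4 groups, N = 36 total
df = (k−1, N−k) = (4−1, 36−4) = (3, 32)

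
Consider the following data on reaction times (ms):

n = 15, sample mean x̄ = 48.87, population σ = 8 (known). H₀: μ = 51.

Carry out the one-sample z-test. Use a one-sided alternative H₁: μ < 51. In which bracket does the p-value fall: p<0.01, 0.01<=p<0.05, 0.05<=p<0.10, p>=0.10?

SE = σ/√n = 8/√15 = 2.0656
z = (x̄−μ₀)/SE = (48.87−51)/2.0656 = -1.0312
p-value (one-sided, H₁ less) = 0.15123
→ bracket: p>=0.10

p-value bracket: p>=0.10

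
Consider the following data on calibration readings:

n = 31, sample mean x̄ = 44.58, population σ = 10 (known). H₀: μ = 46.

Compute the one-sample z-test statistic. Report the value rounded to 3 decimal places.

test statistic = -0.791

SE = σ/√n = 10/√31 = 1.7961
z = (x̄−μ₀)/SE = (44.58−46)/1.7961 = -0.7906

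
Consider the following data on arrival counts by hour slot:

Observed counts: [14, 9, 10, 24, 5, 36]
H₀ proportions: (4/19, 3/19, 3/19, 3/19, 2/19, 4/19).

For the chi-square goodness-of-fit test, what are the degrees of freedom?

df = k − 1 = 6 − 1 = 5

degrees of freedom = 5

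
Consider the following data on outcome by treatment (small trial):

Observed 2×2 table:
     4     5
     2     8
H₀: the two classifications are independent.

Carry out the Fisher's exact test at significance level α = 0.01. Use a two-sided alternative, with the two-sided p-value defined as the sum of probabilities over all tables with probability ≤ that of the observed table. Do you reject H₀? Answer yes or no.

reject H₀: no

Margins: r₁=9, r₂=10, c₁=6, c₂=13, n=19
p_obs = C(9,4)·C(10,2)/C(19,6); sum pmf over tables with pmf ≤ p_obs
p-value (two-sided) = 0.34985
At α=0.01: p ≥ α → fail to reject H₀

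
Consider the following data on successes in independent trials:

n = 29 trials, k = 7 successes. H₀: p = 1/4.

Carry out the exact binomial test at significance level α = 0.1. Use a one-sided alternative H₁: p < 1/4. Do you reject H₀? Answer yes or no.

reject H₀: no

Exact binomial: n=29, k=7, p₀=1/4=0.2500
P(X≤7) from Σ C(n,i)·p₀^i·(1−p₀)^(n−i)
p-value (one-sided, H₁ less) = 0.55677
At α=0.1: p ≥ α → fail to reject H₀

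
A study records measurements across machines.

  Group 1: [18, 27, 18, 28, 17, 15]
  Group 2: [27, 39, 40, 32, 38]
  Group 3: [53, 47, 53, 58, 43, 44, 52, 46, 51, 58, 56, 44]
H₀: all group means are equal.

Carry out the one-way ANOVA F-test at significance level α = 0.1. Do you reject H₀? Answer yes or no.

Group means [20.50, 35.20, 50.42], grand mean 39.304
SSB = Σnᵢ(x̄ᵢ−x̄)² = 3687.653; SSW = ΣΣ(x−x̄ᵢ)² = 607.217
MSB = 3687.653/2 = 1843.8264; MSW = 607.217/20 = 30.3608
F = MSB/MSW = 60.7304
df = (2, 20)
p-value (upper-tail) = 0.00000
At α=0.1: p < α → reject H₀

reject H₀: yes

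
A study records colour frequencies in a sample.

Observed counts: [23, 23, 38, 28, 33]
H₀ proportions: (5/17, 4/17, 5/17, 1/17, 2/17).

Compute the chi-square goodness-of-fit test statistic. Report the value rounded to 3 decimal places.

n = 145; E_i = n·p_i = [42.65, 34.12, 42.65, 8.53, 17.06]
χ² = (23−42.65)²/42.65 + (23−34.12)²/34.12 + (38−42.65)²/42.65 + (28−8.53)²/8.53 + (33−17.06)²/17.06 = 72.5238
df = 4

test statistic = 72.524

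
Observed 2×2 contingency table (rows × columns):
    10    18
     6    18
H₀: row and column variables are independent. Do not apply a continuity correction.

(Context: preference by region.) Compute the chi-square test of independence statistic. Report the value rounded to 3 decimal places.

test statistic = 0.696

Row totals [28, 24], col totals [16, 36], n=52
χ² = (10−8.62)²/8.62 + (18−19.38)²/19.38 + (6−7.38)²/7.38 + (18−16.62)²/16.62 = 0.6964
df = 1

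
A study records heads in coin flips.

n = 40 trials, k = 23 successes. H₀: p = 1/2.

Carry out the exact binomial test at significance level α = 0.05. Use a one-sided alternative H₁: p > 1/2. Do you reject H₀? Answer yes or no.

Exact binomial: n=40, k=23, p₀=1/2=0.5000
P(X≥23) from Σ C(n,i)·p₀^i·(1−p₀)^(n−i)
p-value (one-sided, H₁ greater) = 0.21480
At α=0.05: p ≥ α → fail to reject H₀

reject H₀: no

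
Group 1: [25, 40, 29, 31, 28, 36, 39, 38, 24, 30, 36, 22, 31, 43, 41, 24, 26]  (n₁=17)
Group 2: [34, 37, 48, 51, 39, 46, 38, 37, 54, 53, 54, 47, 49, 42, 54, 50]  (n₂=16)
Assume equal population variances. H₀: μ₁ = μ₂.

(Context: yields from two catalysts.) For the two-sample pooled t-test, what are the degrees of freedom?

df = n₁ + n₂ − 2 = 17 + 16 − 2 = 31

degrees of freedom = 31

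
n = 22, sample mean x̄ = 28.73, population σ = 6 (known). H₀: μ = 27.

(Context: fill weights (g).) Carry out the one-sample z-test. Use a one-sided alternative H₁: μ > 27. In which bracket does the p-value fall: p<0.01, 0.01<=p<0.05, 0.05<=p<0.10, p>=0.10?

SE = σ/√n = 6/√22 = 1.2792
z = (x̄−μ₀)/SE = (28.73−27)/1.2792 = 1.3524
p-value (one-sided, H₁ greater) = 0.08812
→ bracket: 0.05<=p<0.10

p-value bracket: 0.05<=p<0.10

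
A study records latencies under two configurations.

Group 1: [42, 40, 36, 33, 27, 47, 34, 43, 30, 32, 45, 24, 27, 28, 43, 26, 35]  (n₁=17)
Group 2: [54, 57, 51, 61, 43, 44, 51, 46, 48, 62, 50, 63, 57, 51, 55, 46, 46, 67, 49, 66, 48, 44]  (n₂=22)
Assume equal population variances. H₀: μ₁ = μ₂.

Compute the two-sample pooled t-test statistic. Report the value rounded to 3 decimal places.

x̄₁=34.824, s₁=7.350, n₁=17
x̄₂=52.682, s₂=7.370, n₂=22
s_p² = [16·7.350² + 21·7.370²]/37 = 54.1958
SE = √(s_p²·(1/17+1/22)) = 2.3773
t = (34.824−52.682)/2.3773 = -7.5121
df = 37

test statistic = -7.512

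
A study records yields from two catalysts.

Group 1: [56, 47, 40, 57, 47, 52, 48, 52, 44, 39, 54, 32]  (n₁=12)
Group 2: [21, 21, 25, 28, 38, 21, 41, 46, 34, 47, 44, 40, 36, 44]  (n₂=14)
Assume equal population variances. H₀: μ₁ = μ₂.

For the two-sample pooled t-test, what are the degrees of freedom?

degrees of freedom = 24

df = n₁ + n₂ − 2 = 12 + 14 − 2 = 24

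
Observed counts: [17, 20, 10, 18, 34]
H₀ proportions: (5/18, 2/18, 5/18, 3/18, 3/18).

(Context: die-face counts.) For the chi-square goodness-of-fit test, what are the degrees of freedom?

df = k − 1 = 5 − 1 = 4

degrees of freedom = 4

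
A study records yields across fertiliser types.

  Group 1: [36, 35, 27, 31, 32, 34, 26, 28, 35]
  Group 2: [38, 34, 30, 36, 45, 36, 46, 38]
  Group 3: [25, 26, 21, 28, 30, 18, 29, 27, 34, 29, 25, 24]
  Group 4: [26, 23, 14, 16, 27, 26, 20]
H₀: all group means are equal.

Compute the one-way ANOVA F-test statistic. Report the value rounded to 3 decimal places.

test statistic = 18.102

Group means [31.56, 37.88, 26.33, 21.71], grand mean 29.306
SSB = Σnᵢ(x̄ᵢ−x̄)² = 1142.446; SSW = ΣΣ(x−x̄ᵢ)² = 673.192
MSB = 1142.446/3 = 380.8155; MSW = 673.192/32 = 21.0373
F = MSB/MSW = 18.1019
df = (3, 32)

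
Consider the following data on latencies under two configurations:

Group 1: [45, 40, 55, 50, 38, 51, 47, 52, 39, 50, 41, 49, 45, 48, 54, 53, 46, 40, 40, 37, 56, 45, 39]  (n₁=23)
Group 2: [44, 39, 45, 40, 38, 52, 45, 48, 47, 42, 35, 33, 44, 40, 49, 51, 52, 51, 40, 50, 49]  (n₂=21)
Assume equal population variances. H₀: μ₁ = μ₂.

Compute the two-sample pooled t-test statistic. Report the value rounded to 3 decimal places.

x̄₁=46.087, s₁=5.954, n₁=23
x̄₂=44.476, s₂=5.698, n₂=21
s_p² = [22·5.954² + 20·5.698²]/42 = 34.0253
SE = √(s_p²·(1/23+1/21)) = 1.7606
t = (46.087−44.476)/1.7606 = 0.9149
df = 42

test statistic = 0.915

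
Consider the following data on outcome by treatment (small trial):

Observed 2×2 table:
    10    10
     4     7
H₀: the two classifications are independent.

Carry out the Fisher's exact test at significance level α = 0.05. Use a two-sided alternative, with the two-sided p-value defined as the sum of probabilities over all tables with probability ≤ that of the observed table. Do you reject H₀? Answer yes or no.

reject H₀: no

Margins: r₁=20, r₂=11, c₁=14, c₂=17, n=31
p_obs = C(20,10)·C(11,4)/C(31,14); sum pmf over tables with pmf ≤ p_obs
p-value (two-sided) = 0.70738
At α=0.05: p ≥ α → fail to reject H₀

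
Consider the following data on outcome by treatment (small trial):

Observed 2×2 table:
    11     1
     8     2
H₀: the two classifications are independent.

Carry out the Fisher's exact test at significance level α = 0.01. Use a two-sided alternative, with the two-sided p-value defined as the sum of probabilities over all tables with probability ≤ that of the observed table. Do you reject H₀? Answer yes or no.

Margins: r₁=12, r₂=10, c₁=19, c₂=3, n=22
p_obs = C(12,11)·C(10,8)/C(22,19); sum pmf over tables with pmf ≤ p_obs
p-value (two-sided) = 0.57143
At α=0.01: p ≥ α → fail to reject H₀

reject H₀: no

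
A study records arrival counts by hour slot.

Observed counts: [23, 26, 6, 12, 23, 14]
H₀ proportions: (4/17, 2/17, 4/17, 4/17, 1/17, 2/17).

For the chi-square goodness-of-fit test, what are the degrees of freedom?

degrees of freedom = 5

df = k − 1 = 6 − 1 = 5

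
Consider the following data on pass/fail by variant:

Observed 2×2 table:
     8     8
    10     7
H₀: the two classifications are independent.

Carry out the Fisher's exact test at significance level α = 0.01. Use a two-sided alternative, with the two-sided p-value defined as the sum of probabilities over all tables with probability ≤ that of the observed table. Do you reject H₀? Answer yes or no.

Margins: r₁=16, r₂=17, c₁=18, c₂=15, n=33
p_obs = C(16,8)·C(17,10)/C(33,18); sum pmf over tables with pmf ≤ p_obs
p-value (two-sided) = 0.73186
At α=0.01: p ≥ α → fail to reject H₀

reject H₀: no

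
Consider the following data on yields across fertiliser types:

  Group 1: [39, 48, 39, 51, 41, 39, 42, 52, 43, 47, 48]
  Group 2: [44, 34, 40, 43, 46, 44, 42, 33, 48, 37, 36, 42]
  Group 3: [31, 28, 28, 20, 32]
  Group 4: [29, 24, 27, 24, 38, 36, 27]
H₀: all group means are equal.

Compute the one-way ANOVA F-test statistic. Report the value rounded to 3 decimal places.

Group means [44.45, 40.75, 27.80, 29.29], grand mean 37.771
SSB = Σnᵢ(x̄ᵢ−x̄)² = 1598.966; SSW = ΣΣ(x−x̄ᵢ)² = 769.206
MSB = 1598.966/3 = 532.9885; MSW = 769.206/31 = 24.8131
F = MSB/MSW = 21.4801
df = (3, 31)

test statistic = 21.480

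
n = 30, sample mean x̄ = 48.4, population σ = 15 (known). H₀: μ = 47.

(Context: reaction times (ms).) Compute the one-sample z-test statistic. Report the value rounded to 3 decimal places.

SE = σ/√n = 15/√30 = 2.7386
z = (x̄−μ₀)/SE = (48.4−47)/2.7386 = 0.5112

test statistic = 0.511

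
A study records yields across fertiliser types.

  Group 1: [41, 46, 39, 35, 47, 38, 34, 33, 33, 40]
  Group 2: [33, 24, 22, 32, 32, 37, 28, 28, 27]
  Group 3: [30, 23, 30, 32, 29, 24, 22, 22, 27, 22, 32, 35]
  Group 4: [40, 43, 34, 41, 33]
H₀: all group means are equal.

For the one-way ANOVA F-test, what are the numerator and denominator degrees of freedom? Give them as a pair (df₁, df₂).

k = 4 groups, N = 36 total
df = (k−1, N−k) = (4−1, 36−4) = (3, 32)

degrees of freedom = [3, 32]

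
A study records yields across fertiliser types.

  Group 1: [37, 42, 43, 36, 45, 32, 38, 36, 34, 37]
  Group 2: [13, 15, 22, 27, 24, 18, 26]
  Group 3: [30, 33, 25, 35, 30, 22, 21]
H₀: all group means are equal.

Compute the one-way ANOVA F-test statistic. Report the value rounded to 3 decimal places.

Group means [38.00, 20.71, 28.00], grand mean 30.042
SSB = Σnᵢ(x̄ᵢ−x̄)² = 1271.530; SSW = ΣΣ(x−x̄ᵢ)² = 507.429
MSB = 1271.530/2 = 635.7649; MSW = 507.429/21 = 24.1633
F = MSB/MSW = 26.3112
df = (2, 21)

test statistic = 26.311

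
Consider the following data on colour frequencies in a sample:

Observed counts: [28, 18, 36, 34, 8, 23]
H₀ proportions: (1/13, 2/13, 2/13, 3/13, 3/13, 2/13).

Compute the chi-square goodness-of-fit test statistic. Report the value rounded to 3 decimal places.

test statistic = 53.321

n = 147; E_i = n·p_i = [11.31, 22.62, 22.62, 33.92, 33.92, 22.62]
χ² = (28−11.31)²/11.31 + (18−22.62)²/22.62 + (36−22.62)²/22.62 + (34−33.92)²/33.92 + (8−33.92)²/33.92 + (23−22.62)²/22.62 = 53.3209
df = 5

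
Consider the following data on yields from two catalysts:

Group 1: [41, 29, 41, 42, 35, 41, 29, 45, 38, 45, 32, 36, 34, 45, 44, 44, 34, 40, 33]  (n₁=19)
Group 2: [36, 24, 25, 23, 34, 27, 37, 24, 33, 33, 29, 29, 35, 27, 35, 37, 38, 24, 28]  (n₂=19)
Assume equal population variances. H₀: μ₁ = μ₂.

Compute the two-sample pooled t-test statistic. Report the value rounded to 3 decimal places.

test statistic = 4.579

x̄₁=38.316, s₁=5.437, n₁=19
x̄₂=30.421, s₂=5.189, n₂=19
s_p² = [18·5.437² + 18·5.189²]/36 = 28.2427
SE = √(s_p²·(1/19+1/19)) = 1.7242
t = (38.316−30.421)/1.7242 = 4.5787
df = 36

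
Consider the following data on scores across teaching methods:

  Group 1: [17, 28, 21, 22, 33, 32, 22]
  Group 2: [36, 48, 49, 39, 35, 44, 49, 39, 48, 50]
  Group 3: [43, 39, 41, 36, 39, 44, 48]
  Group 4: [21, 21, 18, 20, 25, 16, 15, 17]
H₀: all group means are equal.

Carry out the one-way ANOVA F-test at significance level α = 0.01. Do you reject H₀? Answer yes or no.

Group means [25.00, 43.70, 41.43, 19.12], grand mean 32.969
SSB = Σnᵢ(x̄ᵢ−x̄)² = 3630.279; SSW = ΣΣ(x−x̄ᵢ)² = 700.689
MSB = 3630.279/3 = 1210.0932; MSW = 700.689/28 = 25.0246
F = MSB/MSW = 48.3561
df = (3, 28)
p-value (upper-tail) = 0.00000
At α=0.01: p < α → reject H₀

reject H₀: yes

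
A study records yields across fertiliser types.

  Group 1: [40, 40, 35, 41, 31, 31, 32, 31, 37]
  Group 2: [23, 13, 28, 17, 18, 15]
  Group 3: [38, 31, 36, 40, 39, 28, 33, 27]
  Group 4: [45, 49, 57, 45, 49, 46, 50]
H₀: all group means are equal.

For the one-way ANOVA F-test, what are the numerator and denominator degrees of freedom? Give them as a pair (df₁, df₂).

degrees of freedom = [3, 26]

k = 4 groups, N = 30 total
df = (k−1, N−k) = (4−1, 30−4) = (3, 26)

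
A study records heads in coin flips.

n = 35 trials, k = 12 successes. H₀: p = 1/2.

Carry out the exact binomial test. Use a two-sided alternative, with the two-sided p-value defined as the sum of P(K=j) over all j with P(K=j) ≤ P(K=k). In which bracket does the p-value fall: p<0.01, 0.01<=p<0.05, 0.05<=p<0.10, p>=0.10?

p-value bracket: 0.05<=p<0.10

Exact binomial: n=35, k=12, p₀=1/2=0.5000
P(X=j) = C(n,j)·p₀^j·(1−p₀)^(n−j); p = Σ P(X=j) over j with P(X=j) ≤ P(X=12)
p-value (two-sided) = 0.08953
→ bracket: 0.05<=p<0.10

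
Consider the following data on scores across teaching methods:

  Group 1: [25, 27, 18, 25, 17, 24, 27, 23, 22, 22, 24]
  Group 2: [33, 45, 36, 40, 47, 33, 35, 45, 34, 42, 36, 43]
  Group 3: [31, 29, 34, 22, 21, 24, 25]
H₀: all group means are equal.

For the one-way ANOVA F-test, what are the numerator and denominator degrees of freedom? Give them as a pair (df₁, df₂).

degrees of freedom = [2, 27]

k = 3 groups, N = 30 total
df = (k−1, N−k) = (3−1, 30−3) = (2, 27)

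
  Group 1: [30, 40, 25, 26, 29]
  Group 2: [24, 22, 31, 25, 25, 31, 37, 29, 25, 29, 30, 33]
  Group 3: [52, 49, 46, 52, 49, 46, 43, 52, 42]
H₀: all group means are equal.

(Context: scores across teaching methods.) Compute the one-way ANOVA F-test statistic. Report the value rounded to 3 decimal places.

test statistic = 52.476

Group means [30.00, 28.42, 47.89], grand mean 35.462
SSB = Σnᵢ(x̄ᵢ−x̄)² = 2134.656; SSW = ΣΣ(x−x̄ᵢ)² = 467.806
MSB = 2134.656/2 = 1067.3280; MSW = 467.806/23 = 20.3394
F = MSB/MSW = 52.4760
df = (2, 23)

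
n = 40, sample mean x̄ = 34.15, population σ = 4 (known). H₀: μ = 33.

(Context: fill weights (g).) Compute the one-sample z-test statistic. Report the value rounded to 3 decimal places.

test statistic = 1.818

SE = σ/√n = 4/√40 = 0.6325
z = (x̄−μ₀)/SE = (34.15−33)/0.6325 = 1.8183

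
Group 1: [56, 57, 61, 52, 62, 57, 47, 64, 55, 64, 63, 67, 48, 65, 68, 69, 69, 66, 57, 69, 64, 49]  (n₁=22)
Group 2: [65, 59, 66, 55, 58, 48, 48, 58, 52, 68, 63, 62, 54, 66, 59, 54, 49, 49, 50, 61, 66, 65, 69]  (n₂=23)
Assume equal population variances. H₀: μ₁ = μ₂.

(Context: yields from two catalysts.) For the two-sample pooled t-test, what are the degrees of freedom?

degrees of freedom = 43

df = n₁ + n₂ − 2 = 22 + 23 − 2 = 43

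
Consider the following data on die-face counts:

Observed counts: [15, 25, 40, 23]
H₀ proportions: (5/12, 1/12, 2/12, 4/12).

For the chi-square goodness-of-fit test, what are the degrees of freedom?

df = k − 1 = 4 − 1 = 3

degrees of freedom = 3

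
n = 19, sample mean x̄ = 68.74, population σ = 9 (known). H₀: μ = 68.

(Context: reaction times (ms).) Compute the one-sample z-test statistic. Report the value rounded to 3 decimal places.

test statistic = 0.358

SE = σ/√n = 9/√19 = 2.0647
z = (x̄−μ₀)/SE = (68.74−68)/2.0647 = 0.3584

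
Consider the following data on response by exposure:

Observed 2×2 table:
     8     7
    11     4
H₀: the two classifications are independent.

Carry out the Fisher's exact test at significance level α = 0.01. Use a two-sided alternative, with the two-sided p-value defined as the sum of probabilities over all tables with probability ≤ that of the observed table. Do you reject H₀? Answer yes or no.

Margins: r₁=15, r₂=15, c₁=19, c₂=11, n=30
p_obs = C(15,8)·C(15,11)/C(30,19); sum pmf over tables with pmf ≤ p_obs
p-value (two-sided) = 0.44973
At α=0.01: p ≥ α → fail to reject H₀

reject H₀: no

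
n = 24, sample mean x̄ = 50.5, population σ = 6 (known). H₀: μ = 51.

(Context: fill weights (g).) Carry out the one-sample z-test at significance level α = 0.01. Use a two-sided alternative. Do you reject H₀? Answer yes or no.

reject H₀: no

SE = σ/√n = 6/√24 = 1.2247
z = (x̄−μ₀)/SE = (50.5−51)/1.2247 = -0.4082
p-value (two-sided) = 0.68309
At α=0.01: p ≥ α → fail to reject H₀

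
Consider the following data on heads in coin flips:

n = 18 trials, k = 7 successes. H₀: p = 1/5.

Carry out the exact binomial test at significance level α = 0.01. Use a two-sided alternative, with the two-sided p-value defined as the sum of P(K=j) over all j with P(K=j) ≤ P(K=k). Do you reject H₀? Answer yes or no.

reject H₀: no

Exact binomial: n=18, k=7, p₀=1/5=0.2000
P(X=j) = C(n,j)·p₀^j·(1−p₀)^(n−j); p = Σ P(X=j) over j with P(X=j) ≤ P(X=7)
p-value (two-sided) = 0.06929
At α=0.01: p ≥ α → fail to reject H₀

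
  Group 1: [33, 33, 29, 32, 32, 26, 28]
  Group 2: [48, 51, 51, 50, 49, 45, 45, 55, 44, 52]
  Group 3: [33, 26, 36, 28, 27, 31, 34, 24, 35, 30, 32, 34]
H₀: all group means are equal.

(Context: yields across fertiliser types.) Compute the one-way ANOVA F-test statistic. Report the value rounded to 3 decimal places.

Group means [30.43, 49.00, 30.83], grand mean 37.000
SSB = Σnᵢ(x̄ᵢ−x̄)² = 2198.619; SSW = ΣΣ(x−x̄ᵢ)² = 321.381
MSB = 2198.619/2 = 1099.3095; MSW = 321.381/26 = 12.3608
F = MSB/MSW = 88.9351
df = (2, 26)

test statistic = 88.935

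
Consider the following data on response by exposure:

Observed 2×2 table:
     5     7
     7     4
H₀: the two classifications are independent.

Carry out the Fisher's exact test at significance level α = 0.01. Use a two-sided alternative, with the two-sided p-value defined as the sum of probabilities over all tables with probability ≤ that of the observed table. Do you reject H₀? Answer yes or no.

reject H₀: no

Margins: r₁=12, r₂=11, c₁=12, c₂=11, n=23
p_obs = C(12,5)·C(11,7)/C(23,12); sum pmf over tables with pmf ≤ p_obs
p-value (two-sided) = 0.41365
At α=0.01: p ≥ α → fail to reject H₀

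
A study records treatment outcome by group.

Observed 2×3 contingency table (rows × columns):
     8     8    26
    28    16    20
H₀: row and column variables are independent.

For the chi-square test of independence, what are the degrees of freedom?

df = (r−1)(c−1) = (2−1)·(3−1) = 2

degrees of freedom = 2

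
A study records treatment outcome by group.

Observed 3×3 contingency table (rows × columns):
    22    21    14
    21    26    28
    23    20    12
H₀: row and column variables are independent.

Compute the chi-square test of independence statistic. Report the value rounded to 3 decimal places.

test statistic = 5.193

Row totals [57, 75, 55], col totals [66, 67, 54], n=187
χ² = (22−20.12)²/20.12 + (21−20.42)²/20.42 + (14−16.46)²/16.46 + (21−26.47)²/26.47 + (26−26.87)²/26.87 + (28−21.66)²/21.66 + (23−19.41)²/19.41 + (20−19.71)²/19.71 + (12−15.88)²/15.88 = 5.1929
df = 4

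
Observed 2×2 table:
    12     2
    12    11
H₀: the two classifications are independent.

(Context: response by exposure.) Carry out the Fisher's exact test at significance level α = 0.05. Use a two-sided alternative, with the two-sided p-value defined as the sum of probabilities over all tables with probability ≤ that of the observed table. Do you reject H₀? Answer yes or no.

reject H₀: no

Margins: r₁=14, r₂=23, c₁=24, c₂=13, n=37
p_obs = C(14,12)·C(23,12)/C(37,24); sum pmf over tables with pmf ≤ p_obs
p-value (two-sided) = 0.07404
At α=0.05: p ≥ α → fail to reject H₀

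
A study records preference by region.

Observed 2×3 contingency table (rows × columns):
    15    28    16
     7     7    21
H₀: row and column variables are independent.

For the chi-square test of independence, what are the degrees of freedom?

degrees of freedom = 2

df = (r−1)(c−1) = (2−1)·(3−1) = 2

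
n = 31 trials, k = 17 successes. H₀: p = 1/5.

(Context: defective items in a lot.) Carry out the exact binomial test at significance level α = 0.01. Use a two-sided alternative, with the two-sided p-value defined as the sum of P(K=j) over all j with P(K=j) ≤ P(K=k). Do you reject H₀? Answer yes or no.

reject H₀: yes

Exact binomial: n=31, k=17, p₀=1/5=0.2000
P(X=j) = C(n,j)·p₀^j·(1−p₀)^(n−j); p = Σ P(X=j) over j with P(X=j) ≤ P(X=17)
p-value (two-sided) = 0.00002
At α=0.01: p < α → reject H₀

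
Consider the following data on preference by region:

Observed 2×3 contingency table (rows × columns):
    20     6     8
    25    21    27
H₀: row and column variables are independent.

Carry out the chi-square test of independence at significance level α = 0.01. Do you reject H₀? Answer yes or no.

Row totals [34, 73], col totals [45, 27, 35], n=107
χ² = (20−14.30)²/14.30 + (6−8.58)²/8.58 + (8−11.12)²/11.12 + (25−30.70)²/30.70 + (21−18.42)²/18.42 + (27−23.88)²/23.88 = 5.7524
df = 2
p-value (upper-tail) = 0.05635
At α=0.01: p ≥ α → fail to reject H₀

reject H₀: no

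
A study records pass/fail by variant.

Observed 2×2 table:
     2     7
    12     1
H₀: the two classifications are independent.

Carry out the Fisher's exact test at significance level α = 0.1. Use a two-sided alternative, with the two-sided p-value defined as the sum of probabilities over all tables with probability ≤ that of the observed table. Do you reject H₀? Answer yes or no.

reject H₀: yes

Margins: r₁=9, r₂=13, c₁=14, c₂=8, n=22
p_obs = C(9,2)·C(13,12)/C(22,14); sum pmf over tables with pmf ≤ p_obs
p-value (two-sided) = 0.00149
At α=0.1: p < α → reject H₀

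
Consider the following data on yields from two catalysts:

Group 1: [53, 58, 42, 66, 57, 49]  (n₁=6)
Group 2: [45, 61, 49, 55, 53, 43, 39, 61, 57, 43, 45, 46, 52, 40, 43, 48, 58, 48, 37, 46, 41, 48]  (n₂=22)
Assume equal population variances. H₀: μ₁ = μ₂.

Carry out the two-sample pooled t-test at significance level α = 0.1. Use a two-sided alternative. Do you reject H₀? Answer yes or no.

x̄₁=54.167, s₁=8.232, n₁=6
x̄₂=48.091, s₂=6.989, n₂=22
s_p² = [5·8.232² + 21·6.989²]/26 = 52.4866
SE = √(s_p²·(1/6+1/22)) = 3.3367
t = (54.167−48.091)/3.3367 = 1.8209
df = 26
p-value (two-sided) = 0.08015
At α=0.1: p < α → reject H₀

reject H₀: yes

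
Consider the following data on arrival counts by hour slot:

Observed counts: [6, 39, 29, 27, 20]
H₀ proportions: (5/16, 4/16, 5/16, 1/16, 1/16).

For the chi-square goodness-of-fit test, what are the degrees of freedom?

degrees of freedom = 4

df = k − 1 = 5 − 1 = 4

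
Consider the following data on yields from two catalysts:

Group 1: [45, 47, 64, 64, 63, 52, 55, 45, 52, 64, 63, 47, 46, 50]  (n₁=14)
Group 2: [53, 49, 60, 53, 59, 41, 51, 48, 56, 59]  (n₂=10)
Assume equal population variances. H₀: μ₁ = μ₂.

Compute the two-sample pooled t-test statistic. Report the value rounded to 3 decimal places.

test statistic = 0.395

x̄₁=54.071, s₁=7.898, n₁=14
x̄₂=52.900, s₂=5.953, n₂=10
s_p² = [13·7.898² + 9·5.953²]/22 = 51.3558
SE = √(s_p²·(1/14+1/10)) = 2.9671
t = (54.071−52.900)/2.9671 = 0.3948
df = 22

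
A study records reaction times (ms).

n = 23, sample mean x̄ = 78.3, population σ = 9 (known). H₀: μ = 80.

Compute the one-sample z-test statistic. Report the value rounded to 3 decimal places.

test statistic = -0.906

SE = σ/√n = 9/√23 = 1.8766
z = (x̄−μ₀)/SE = (78.3−80)/1.8766 = -0.9059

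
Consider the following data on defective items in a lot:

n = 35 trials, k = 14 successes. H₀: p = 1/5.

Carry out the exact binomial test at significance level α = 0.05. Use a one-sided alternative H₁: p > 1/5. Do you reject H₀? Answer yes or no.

Exact binomial: n=35, k=14, p₀=1/5=0.2000
P(X≥14) from Σ C(n,i)·p₀^i·(1−p₀)^(n−i)
p-value (one-sided, H₁ greater) = 0.00526
At α=0.05: p < α → reject H₀

reject H₀: yes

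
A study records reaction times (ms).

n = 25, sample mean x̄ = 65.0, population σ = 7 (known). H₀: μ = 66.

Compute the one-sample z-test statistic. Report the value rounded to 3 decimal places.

test statistic = -0.714

SE = σ/√n = 7/√25 = 1.4000
z = (x̄−μ₀)/SE = (65.0−66)/1.4000 = -0.7143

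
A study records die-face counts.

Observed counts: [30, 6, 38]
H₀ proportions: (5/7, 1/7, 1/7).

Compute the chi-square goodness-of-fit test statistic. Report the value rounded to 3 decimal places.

n = 74; E_i = n·p_i = [52.86, 10.57, 10.57]
χ² = (30−52.86)²/52.86 + (6−10.57)²/10.57 + (38−10.57)²/10.57 = 83.0270
df = 2

test statistic = 83.027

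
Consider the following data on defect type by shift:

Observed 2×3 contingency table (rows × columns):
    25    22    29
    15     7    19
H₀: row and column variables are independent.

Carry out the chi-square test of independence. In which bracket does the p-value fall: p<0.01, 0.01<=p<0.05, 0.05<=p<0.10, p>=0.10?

Row totals [76, 41], col totals [40, 29, 48], n=117
χ² = (25−25.98)²/25.98 + (22−18.84)²/18.84 + (29−31.18)²/31.18 + (15−14.02)²/14.02 + (7−10.16)²/10.16 + (19−16.82)²/16.82 = 2.0558
df = 2
p-value (upper-tail) = 0.35775
→ bracket: p>=0.10

p-value bracket: p>=0.10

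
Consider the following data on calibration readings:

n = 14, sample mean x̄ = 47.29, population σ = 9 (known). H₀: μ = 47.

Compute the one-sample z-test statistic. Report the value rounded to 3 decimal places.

test statistic = 0.121

SE = σ/√n = 9/√14 = 2.4054
z = (x̄−μ₀)/SE = (47.29−47)/2.4054 = 0.1206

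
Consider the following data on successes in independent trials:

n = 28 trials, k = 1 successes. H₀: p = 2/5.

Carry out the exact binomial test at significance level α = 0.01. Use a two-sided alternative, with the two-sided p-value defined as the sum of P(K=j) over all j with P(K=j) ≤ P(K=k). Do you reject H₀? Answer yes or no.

Exact binomial: n=28, k=1, p₀=2/5=0.4000
P(X=j) = C(n,j)·p₀^j·(1−p₀)^(n−j); p = Σ P(X=j) over j with P(X=j) ≤ P(X=1)
p-value (two-sided) = 0.00002
At α=0.01: p < α → reject H₀

reject H₀: yes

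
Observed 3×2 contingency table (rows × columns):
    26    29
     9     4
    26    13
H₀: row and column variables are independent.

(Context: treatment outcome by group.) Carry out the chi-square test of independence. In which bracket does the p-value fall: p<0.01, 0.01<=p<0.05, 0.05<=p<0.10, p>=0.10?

p-value bracket: p>=0.10

Row totals [55, 13, 39], col totals [61, 46], n=107
χ² = (26−31.36)²/31.36 + (29−23.64)²/23.64 + (9−7.41)²/7.41 + (4−5.59)²/5.59 + (26−22.23)²/22.23 + (13−16.77)²/16.77 = 4.4038
df = 2
p-value (upper-tail) = 0.11059
→ bracket: p>=0.10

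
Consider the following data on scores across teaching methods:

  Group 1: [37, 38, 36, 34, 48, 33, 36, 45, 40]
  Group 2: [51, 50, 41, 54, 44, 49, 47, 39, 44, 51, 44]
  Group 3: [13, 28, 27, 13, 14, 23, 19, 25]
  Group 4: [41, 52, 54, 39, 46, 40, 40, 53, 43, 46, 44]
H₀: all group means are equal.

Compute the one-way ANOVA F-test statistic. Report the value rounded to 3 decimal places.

test statistic = 45.360

Group means [38.56, 46.73, 20.25, 45.27], grand mean 39.000
SSB = Σnᵢ(x̄ᵢ−x̄)² = 3903.914; SSW = ΣΣ(x−x̄ᵢ)² = 1004.086
MSB = 3903.914/3 = 1301.3047; MSW = 1004.086/35 = 28.6882
F = MSB/MSW = 45.3603
df = (3, 35)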